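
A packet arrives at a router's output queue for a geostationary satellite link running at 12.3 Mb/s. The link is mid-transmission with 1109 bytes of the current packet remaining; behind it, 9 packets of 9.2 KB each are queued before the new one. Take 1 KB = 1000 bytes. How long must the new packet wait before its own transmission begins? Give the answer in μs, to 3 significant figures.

54600 μs

Each queued packet: L/R = 73600/12300000 = 5983.74 μs.
9 queued → 53853.7 μs.
Plus remaining 8872 bits of current packet: 721.301 μs.
Queuing delay = 54600 μs.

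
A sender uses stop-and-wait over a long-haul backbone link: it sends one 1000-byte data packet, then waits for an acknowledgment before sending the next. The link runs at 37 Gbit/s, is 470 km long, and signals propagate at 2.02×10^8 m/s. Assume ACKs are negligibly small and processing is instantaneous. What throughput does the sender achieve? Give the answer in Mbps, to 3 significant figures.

1.72 Mbps

t_tx = L/R = 8000/37000000000 = 2.16216e-07 s.
t_prop = 470000/202000000 = 0.00232673 s; RTT = 0.00465347 s.
Cycle = t_tx + RTT = 0.00465368 s.
Throughput = L / cycle = 8000 / 0.00465368 = 1.72 Mbps.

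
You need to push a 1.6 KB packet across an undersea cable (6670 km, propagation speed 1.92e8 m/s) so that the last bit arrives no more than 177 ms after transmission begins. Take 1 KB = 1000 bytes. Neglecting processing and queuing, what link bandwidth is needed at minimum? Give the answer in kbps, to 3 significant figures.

90.0 kbps

L = 12800 bits.
Propagation delay = 6670000 / 192000000 = 34.7396 ms.
Transmission budget = 177 − 34.7396 = 142.26 ms.
R ≥ L / t_tx = 12800 bits / 0.14226 s = 90.0 kbps.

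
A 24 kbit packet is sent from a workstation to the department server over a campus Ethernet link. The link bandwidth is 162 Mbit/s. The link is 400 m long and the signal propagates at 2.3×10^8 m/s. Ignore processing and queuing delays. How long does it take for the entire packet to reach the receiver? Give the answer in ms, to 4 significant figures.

L = 24000 bits.
Transmission delay = L/R = 24000 / 162000000 = 0.148148 ms.
Propagation delay = d/s = 400 m / 2.3e+08 m/s = 0.00173913 ms.
Total = 0.1499 ms.

0.1499 ms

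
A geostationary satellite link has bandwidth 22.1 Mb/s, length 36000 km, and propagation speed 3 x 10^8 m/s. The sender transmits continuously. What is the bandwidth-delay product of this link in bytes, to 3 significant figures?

Propagation delay = 36000000 / 300000000 = 0.12 s.
BDP = R × t_prop = 22100000 × 0.12 = 2652000 bits.
In bytes: 2652000/8 = 332000 bytes.

332000 bytes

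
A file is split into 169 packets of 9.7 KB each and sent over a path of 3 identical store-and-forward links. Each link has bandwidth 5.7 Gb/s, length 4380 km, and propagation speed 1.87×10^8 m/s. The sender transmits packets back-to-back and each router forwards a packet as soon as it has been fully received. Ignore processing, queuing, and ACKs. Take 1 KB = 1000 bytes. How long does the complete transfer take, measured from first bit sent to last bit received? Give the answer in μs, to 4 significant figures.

Per-hop transmission t_tx = L/R = 77600/5700000000 = 13.614 μs.
Per-hop propagation t_prop = 4380000/187000000 = 23422.5 μs.
Pipeline fill: first packet needs 3·t_tx to clear all hops; remaining 168 packets each add one t_tx.
Total = (3+169-1)·t_tx + 3·t_prop = 171·13.614 + 3·23422.5 = 72600 μs.

72600 μs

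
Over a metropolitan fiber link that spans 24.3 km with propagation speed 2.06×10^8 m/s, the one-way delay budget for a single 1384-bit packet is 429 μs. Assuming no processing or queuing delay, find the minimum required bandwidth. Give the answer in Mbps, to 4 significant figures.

Propagation delay = 24300 / 206000000 = 117.961 μs.
Transmission budget = 429 − 117.961 = 311.039 μs.
R ≥ L / t_tx = 1384 bits / 0.000311039 s = 4.450 Mbps.

4.450 Mbps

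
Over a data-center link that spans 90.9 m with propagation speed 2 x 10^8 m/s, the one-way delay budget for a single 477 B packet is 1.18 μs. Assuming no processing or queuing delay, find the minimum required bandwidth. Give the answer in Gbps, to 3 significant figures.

L = 3816 bits.
Propagation delay = 90.9 / 200000000 = 0.4545 μs.
Transmission budget = 1.18 − 0.4545 = 0.7255 μs.
R ≥ L / t_tx = 3816 bits / 7.255e-07 s = 5.26 Gbps.

5.26 Gbps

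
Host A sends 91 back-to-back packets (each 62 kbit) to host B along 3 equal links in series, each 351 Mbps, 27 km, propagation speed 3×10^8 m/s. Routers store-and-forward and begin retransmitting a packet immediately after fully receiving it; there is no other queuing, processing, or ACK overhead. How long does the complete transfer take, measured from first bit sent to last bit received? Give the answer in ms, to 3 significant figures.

Per-hop transmission t_tx = L/R = 62000/351000000 = 0.176638 ms.
Per-hop propagation t_prop = 27000/300000000 = 0.09 ms.
Pipeline fill: first packet needs 3·t_tx to clear all hops; remaining 90 packets each add one t_tx.
Total = (3+91-1)·t_tx + 3·t_prop = 93·0.176638 + 3·0.09 = 16.7 ms.

16.7 ms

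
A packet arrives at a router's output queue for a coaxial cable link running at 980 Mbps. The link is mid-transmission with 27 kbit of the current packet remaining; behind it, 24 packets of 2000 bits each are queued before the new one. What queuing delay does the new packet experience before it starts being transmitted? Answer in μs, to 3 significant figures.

Each queued packet: L/R = 2000/980000000 = 2.04082 μs.
24 queued → 48.9796 μs.
Plus remaining 27000 bits of current packet: 27.551 μs.
Queuing delay = 76.5 μs.

76.5 μs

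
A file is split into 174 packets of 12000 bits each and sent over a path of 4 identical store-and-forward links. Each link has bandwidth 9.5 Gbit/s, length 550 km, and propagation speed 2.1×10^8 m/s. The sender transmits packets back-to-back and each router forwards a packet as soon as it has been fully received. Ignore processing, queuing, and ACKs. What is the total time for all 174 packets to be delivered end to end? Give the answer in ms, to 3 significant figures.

Per-hop transmission t_tx = L/R = 12000/9500000000 = 0.00126316 ms.
Per-hop propagation t_prop = 550000/210000000 = 2.61905 ms.
Pipeline fill: first packet needs 4·t_tx to clear all hops; remaining 173 packets each add one t_tx.
Total = (4+174-1)·t_tx + 4·t_prop = 177·0.00126316 + 4·2.61905 = 10.7 ms.

10.7 ms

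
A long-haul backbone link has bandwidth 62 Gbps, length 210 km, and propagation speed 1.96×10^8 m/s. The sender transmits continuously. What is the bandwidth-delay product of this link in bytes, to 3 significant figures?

8300000 bytes

Propagation delay = 210000 / 196000000 = 0.00107143 s.
BDP = R × t_prop = 62000000000 × 0.00107143 = 66428600 bits.
In bytes: 66428600/8 = 8300000 bytes.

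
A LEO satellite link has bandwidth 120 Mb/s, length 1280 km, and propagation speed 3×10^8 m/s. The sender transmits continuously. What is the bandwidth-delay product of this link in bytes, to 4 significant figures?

64000 bytes

Propagation delay = 1280000 / 300000000 = 0.00426667 s.
BDP = R × t_prop = 120000000 × 0.00426667 = 512000 bits.
In bytes: 512000/8 = 64000 bytes.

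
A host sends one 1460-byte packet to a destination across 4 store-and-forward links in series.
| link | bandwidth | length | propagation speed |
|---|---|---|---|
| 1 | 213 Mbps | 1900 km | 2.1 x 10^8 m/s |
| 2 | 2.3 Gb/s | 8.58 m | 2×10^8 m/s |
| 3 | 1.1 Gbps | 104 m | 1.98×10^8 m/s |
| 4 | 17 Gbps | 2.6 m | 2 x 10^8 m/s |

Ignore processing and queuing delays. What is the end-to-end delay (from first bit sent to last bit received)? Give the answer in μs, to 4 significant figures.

L = 1460 × 8 = 11680 bits.
Transmission delays (L/R per hop): 54.8357, 5.07826, 10.6182, 0.687059 μs; sum = 71.2192 μs.
Propagation delays (d/s per hop): 9047.62, 0.0429, 0.525253, 0.013 μs; sum = 9048.2 μs.
End-to-end = 9119 μs.

9119 μs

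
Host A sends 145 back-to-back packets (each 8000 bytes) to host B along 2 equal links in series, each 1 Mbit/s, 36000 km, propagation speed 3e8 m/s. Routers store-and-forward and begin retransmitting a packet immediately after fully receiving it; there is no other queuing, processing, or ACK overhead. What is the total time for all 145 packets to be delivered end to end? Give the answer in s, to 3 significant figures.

Per-hop transmission t_tx = L/R = 64000/1000000 = 0.064 s.
Per-hop propagation t_prop = 36000000/300000000 = 0.12 s.
Pipeline fill: first packet needs 2·t_tx to clear all hops; remaining 144 packets each add one t_tx.
Total = (2+145-1)·t_tx + 2·t_prop = 146·0.064 + 2·0.12 = 9.58 s.

9.58 s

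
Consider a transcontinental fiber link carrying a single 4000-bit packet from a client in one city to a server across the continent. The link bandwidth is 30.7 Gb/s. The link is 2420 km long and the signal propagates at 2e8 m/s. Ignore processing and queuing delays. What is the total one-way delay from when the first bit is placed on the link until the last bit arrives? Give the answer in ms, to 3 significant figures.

12.1 ms

Transmission delay = L/R = 4000 / 30700000000 = 0.000130293 ms.
Propagation delay = d/s = 2420000 m / 200000000 m/s = 12.1 ms.
Total = 12.1 ms.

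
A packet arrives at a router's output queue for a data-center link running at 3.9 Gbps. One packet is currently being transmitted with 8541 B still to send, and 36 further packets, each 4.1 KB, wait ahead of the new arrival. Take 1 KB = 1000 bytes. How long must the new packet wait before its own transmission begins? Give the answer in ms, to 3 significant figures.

Each queued packet: L/R = 32800/3900000000 = 0.00841026 ms.
36 queued → 0.302769 ms.
Plus remaining 68328 bits of current packet: 0.01752 ms.
Queuing delay = 0.320 ms.

0.320 ms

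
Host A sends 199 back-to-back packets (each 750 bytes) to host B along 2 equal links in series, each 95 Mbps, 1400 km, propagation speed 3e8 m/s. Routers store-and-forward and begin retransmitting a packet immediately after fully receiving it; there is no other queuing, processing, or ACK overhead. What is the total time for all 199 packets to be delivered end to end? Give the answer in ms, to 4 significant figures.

21.96 ms

Per-hop transmission t_tx = L/R = 6000/95000000 = 0.0631579 ms.
Per-hop propagation t_prop = 1400000/300000000 = 4.66667 ms.
Pipeline fill: first packet needs 2·t_tx to clear all hops; remaining 198 packets each add one t_tx.
Total = (2+199-1)·t_tx + 2·t_prop = 200·0.0631579 + 2·4.66667 = 21.96 ms.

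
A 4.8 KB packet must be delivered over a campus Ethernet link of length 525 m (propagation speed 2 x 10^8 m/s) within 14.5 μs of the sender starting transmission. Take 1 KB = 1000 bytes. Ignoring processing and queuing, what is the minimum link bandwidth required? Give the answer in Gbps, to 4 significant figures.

L = 38400 bits.
Propagation delay = 525 / 200000000 = 2.625 μs.
Transmission budget = 14.5 − 2.625 = 11.875 μs.
R ≥ L / t_tx = 38400 bits / 1.1875e-05 s = 3.234 Gbps.

3.234 Gbps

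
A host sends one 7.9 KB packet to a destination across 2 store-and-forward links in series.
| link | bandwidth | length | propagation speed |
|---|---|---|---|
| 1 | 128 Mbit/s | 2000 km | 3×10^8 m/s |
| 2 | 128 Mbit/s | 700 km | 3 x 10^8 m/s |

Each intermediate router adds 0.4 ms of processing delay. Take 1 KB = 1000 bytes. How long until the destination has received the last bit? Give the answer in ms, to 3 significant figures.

L = 63200 bits.
Transmission delay per hop = L/R = 63200/128000000 = 0.49375 ms; 2 hops → 0.9875 ms.
Propagation delays (d/s per hop): 6.66667, 2.33333 ms; sum = 9 ms.
Processing at 1 router(s): 1 × 0.4 ms = 0.4 ms.
End-to-end = 10.4 ms.

10.4 ms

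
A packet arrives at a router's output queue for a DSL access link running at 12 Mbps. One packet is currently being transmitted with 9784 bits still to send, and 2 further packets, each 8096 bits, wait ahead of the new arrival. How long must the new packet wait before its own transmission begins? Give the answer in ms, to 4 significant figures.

2.165 ms

Each queued packet: L/R = 8096/12000000 = 0.674667 ms.
2 queued → 1.34933 ms.
Plus remaining 9784 bits of current packet: 0.815333 ms.
Queuing delay = 2.165 ms.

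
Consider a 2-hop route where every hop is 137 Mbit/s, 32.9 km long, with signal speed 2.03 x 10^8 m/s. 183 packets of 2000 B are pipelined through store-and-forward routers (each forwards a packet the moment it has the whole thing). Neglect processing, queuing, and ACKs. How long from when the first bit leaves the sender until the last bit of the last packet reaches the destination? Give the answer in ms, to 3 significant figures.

Per-hop transmission t_tx = L/R = 16000/137000000 = 0.116788 ms.
Per-hop propagation t_prop = 32900/2.03e+08 = 0.162069 ms.
Pipeline fill: first packet needs 2·t_tx to clear all hops; remaining 182 packets each add one t_tx.
Total = (2+183-1)·t_tx + 2·t_prop = 184·0.116788 + 2·0.162069 = 21.8 ms.

21.8 ms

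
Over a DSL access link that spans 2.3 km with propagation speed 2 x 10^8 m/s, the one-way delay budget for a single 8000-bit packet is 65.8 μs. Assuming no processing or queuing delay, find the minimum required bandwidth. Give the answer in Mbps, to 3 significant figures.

147 Mbps

Propagation delay = 2300 / 200000000 = 11.5 μs.
Transmission budget = 65.8 − 11.5 = 54.3 μs.
R ≥ L / t_tx = 8000 bits / 5.43e-05 s = 147 Mbps.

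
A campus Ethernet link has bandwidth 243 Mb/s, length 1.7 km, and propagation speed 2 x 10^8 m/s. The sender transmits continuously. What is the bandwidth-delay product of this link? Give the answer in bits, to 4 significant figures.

2066 bits

Propagation delay = 1700 / 200000000 = 8.5e-06 s.
BDP = R × t_prop = 243000000 × 8.5e-06 = 2065.5 bits.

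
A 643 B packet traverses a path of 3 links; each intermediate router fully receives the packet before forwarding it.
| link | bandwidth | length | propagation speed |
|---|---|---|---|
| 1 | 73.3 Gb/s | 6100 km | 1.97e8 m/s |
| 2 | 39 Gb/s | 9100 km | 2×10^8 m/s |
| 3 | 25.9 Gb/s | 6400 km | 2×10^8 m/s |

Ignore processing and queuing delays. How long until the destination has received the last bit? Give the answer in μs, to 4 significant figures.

108500 μs

L = 643 × 8 = 5144 bits.
Transmission delays (L/R per hop): 0.0701774, 0.131897, 0.19861 μs; sum = 0.400685 μs.
Propagation delays (d/s per hop): 30964.5, 45500, 32000 μs; sum = 108464 μs.
End-to-end = 108500 μs.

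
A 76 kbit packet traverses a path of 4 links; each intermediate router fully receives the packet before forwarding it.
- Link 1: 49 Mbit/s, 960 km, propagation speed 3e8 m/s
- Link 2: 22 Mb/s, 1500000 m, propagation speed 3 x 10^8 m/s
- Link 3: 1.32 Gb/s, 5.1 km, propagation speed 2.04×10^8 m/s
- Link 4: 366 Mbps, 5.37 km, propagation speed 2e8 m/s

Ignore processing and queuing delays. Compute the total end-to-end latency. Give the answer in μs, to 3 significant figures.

L = 76000 bits.
Transmission delays (L/R per hop): 1551.02, 3454.55, 57.5758, 207.65 μs; sum = 5270.79 μs.
Propagation delays (d/s per hop): 3200, 5000, 25, 26.85 μs; sum = 8251.85 μs.
End-to-end = 13500 μs.

13500 μs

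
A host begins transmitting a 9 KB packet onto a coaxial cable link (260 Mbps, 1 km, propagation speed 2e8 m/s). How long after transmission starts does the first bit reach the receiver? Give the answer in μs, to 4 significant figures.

First bit experiences only propagation delay: d/s = 1000/200000000 = 5.000 μs.

5.000 μs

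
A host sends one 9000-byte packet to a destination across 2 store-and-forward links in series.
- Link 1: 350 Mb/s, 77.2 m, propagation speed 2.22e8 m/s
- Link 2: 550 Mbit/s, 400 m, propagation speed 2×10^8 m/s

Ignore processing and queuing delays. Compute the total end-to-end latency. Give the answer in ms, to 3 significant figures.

L = 9000 × 8 = 72000 bits.
Transmission delays (L/R per hop): 0.205714, 0.130909 ms; sum = 0.336623 ms.
Propagation delays (d/s per hop): 0.000347748, 0.002 ms; sum = 0.00234775 ms.
End-to-end = 0.339 ms.

0.339 ms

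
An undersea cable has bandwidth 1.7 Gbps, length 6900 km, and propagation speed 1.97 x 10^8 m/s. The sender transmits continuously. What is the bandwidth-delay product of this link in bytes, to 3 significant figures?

Propagation delay = 6900000 / 197000000 = 0.0350254 s.
BDP = R × t_prop = 1700000000 × 0.0350254 = 59543100 bits.
In bytes: 59543100/8 = 7440000 bytes.

7440000 bytes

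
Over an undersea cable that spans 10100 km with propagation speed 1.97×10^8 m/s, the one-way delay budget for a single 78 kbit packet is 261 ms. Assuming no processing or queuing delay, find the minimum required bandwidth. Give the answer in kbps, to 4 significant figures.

371.9 kbps

Propagation delay = 10100000 / 197000000 = 51.269 ms.
Transmission budget = 261 − 51.269 = 209.731 ms.
R ≥ L / t_tx = 78000 bits / 0.209731 s = 371.9 kbps.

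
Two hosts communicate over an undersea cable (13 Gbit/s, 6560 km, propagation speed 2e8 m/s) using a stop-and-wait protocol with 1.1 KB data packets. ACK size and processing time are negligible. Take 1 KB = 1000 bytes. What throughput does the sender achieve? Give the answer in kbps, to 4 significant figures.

134.1 kbps

t_tx = L/R = 8800/13000000000 = 6.76923e-07 s.
t_prop = 6560000/200000000 = 0.0328 s; RTT = 0.0656 s.
Cycle = t_tx + RTT = 0.0656007 s.
Throughput = L / cycle = 8800 / 0.0656007 = 134.1 kbps.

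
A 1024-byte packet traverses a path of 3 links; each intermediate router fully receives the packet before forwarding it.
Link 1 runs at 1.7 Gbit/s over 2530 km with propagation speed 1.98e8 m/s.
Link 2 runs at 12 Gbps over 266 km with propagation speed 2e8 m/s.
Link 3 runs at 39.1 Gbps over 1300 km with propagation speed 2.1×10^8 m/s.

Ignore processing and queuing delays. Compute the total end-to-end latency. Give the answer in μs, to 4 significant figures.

L = 1024 × 8 = 8192 bits.
Transmission delays (L/R per hop): 4.81882, 0.682667, 0.209514 μs; sum = 5.711 μs.
Propagation delays (d/s per hop): 12777.8, 1330, 6190.48 μs; sum = 20298.3 μs.
End-to-end = 20300 μs.

20300 μs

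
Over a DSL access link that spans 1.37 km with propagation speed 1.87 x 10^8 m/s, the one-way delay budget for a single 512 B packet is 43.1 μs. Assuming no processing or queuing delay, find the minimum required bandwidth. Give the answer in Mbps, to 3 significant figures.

114 Mbps

L = 4096 bits.
Propagation delay = 1370 / 187000000 = 7.3262 μs.
Transmission budget = 43.1 − 7.3262 = 35.7738 μs.
R ≥ L / t_tx = 4096 bits / 3.57738e-05 s = 114 Mbps.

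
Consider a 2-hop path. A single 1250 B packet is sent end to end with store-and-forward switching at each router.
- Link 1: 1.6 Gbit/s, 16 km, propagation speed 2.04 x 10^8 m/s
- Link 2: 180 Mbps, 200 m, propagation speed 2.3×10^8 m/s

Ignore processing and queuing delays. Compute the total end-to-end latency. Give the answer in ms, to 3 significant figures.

0.141 ms

L = 1250 × 8 = 10000 bits.
Transmission delays (L/R per hop): 0.00625, 0.0555556 ms; sum = 0.0618056 ms.
Propagation delays (d/s per hop): 0.0784314, 0.000869565 ms; sum = 0.0793009 ms.
End-to-end = 0.141 ms.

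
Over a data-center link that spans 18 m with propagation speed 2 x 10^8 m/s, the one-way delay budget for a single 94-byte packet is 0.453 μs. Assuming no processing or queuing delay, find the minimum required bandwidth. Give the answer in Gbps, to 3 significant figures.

L = 752 bits.
Propagation delay = 18 / 200000000 = 0.09 μs.
Transmission budget = 0.453 − 0.09 = 0.363 μs.
R ≥ L / t_tx = 752 bits / 3.63e-07 s = 2.07 Gbps.

2.07 Gbps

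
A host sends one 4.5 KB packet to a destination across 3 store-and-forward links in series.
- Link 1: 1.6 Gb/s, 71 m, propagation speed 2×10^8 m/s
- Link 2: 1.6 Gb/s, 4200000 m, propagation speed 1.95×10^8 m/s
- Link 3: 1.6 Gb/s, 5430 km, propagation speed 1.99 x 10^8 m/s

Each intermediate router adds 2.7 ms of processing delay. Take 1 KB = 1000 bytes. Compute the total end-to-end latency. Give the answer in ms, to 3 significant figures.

54.3 ms

L = 36000 bits.
Transmission delay per hop = L/R = 36000/1600000000 = 0.0225 ms; 3 hops → 0.0675 ms.
Propagation delays (d/s per hop): 0.000355, 21.5385, 27.2864 ms; sum = 48.8252 ms.
Processing at 2 router(s): 2 × 2.7 ms = 5.4 ms.
End-to-end = 54.3 ms.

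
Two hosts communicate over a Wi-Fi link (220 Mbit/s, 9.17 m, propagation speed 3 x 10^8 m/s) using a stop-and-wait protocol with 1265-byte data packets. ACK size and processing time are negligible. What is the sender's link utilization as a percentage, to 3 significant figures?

99.9 %

t_tx = L/R = 10120/220000000 = 4.6e-05 s.
t_prop = 9.17/300000000 = 3.05667e-08 s; RTT = 6.11333e-08 s.
Cycle = t_tx + RTT = 4.60611e-05 s.
Utilization = t_tx / cycle = 4.6e-05/4.60611e-05 = 99.9 %.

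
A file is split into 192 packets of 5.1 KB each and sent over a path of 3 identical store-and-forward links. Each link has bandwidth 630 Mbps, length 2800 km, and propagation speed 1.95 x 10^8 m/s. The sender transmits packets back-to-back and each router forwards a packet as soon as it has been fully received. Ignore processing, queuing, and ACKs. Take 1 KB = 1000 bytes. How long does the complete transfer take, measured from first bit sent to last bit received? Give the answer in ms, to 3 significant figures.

55.6 ms

Per-hop transmission t_tx = L/R = 40800/630000000 = 0.0647619 ms.
Per-hop propagation t_prop = 2800000/195000000 = 14.359 ms.
Pipeline fill: first packet needs 3·t_tx to clear all hops; remaining 191 packets each add one t_tx.
Total = (3+192-1)·t_tx + 3·t_prop = 194·0.0647619 + 3·14.359 = 55.6 ms.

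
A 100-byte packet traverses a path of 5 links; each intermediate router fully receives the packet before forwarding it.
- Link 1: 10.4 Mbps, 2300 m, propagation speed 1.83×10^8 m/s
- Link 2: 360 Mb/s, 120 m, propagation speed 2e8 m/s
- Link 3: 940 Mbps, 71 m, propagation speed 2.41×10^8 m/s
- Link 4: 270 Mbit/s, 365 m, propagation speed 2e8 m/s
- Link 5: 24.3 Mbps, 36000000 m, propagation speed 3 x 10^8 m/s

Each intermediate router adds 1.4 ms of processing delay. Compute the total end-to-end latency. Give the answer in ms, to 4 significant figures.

125.7 ms

L = 100 × 8 = 800 bits.
Transmission delays (L/R per hop): 0.0769231, 0.00222222, 0.000851064, 0.00296296, 0.0329218 ms; sum = 0.115881 ms.
Propagation delays (d/s per hop): 0.0125683, 0.0006, 0.000294606, 0.001825, 120 ms; sum = 120.015 ms.
Processing at 4 router(s): 4 × 1.4 ms = 5.6 ms.
End-to-end = 125.7 ms.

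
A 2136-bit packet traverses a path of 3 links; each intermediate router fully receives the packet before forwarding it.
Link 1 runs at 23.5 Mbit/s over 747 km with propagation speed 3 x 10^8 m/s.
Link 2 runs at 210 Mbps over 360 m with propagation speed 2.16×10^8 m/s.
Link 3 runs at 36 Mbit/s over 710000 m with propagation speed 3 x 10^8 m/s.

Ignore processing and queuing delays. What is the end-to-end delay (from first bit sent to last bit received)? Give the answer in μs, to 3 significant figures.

5020 μs

Transmission delays (L/R per hop): 90.8936, 10.1714, 59.3333 μs; sum = 160.398 μs.
Propagation delays (d/s per hop): 2490, 1.66667, 2366.67 μs; sum = 4858.33 μs.
End-to-end = 5020 μs.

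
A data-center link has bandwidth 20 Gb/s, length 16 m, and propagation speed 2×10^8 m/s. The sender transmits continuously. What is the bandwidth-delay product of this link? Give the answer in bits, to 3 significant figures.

1600 bits

Propagation delay = 16 / 200000000 = 8e-08 s.
BDP = R × t_prop = 20000000000 × 8e-08 = 1600 bits.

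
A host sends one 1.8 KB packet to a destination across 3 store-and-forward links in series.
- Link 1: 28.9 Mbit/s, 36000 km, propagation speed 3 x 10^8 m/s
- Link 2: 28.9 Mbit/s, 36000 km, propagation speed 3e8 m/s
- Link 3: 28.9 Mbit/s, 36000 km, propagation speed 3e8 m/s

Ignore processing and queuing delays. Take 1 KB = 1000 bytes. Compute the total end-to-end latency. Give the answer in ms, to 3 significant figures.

361 ms

L = 14400 bits.
Transmission delay per hop = L/R = 14400/28900000 = 0.49827 ms; 3 hops → 1.49481 ms.
Propagation delays (d/s per hop): 120, 120, 120 ms; sum = 360 ms.
End-to-end = 361 ms.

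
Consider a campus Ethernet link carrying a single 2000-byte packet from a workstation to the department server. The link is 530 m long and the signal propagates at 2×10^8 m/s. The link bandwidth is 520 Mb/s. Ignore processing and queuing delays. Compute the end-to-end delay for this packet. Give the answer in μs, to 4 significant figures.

33.42 μs

L = 2000 × 8 = 16000 bits.
Transmission delay = L/R = 16000 / 520000000 = 30.7692 μs.
Propagation delay = d/s = 530 m / 200000000 m/s = 2.65 μs.
Total = 33.42 μs.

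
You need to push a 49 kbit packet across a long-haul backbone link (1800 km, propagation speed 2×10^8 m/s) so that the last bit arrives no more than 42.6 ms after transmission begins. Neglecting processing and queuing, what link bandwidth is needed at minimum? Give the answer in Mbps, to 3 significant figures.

1.46 Mbps

Propagation delay = 1800000 / 200000000 = 9 ms.
Transmission budget = 42.6 − 9 = 33.6 ms.
R ≥ L / t_tx = 49000 bits / 0.0336 s = 1.46 Mbps.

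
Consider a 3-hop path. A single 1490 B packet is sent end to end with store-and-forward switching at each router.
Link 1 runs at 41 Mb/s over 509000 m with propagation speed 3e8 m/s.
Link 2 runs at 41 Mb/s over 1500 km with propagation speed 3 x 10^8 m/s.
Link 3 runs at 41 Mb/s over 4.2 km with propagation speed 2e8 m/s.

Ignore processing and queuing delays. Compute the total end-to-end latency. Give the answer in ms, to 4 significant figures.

L = 1490 × 8 = 11920 bits.
Transmission delay per hop = L/R = 11920/41000000 = 0.290732 ms; 3 hops → 0.872195 ms.
Propagation delays (d/s per hop): 1.69667, 5, 0.021 ms; sum = 6.71767 ms.
End-to-end = 7.590 ms.

7.590 ms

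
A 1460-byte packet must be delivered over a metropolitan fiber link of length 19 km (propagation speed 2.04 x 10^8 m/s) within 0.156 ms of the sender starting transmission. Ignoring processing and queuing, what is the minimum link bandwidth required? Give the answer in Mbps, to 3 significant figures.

186 Mbps

L = 11680 bits.
Propagation delay = 19000 / 204000000 = 0.0931373 ms.
Transmission budget = 0.156 − 0.0931373 = 0.0628627 ms.
R ≥ L / t_tx = 11680 bits / 6.28627e-05 s = 186 Mbps.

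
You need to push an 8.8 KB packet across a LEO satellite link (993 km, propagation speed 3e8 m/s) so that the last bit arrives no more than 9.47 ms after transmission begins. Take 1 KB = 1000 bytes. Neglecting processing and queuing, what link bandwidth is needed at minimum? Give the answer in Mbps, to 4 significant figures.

11.43 Mbps

L = 70400 bits.
Propagation delay = 993000 / 300000000 = 3.31 ms.
Transmission budget = 9.47 − 3.31 = 6.16 ms.
R ≥ L / t_tx = 70400 bits / 0.00616 s = 11.43 Mbps.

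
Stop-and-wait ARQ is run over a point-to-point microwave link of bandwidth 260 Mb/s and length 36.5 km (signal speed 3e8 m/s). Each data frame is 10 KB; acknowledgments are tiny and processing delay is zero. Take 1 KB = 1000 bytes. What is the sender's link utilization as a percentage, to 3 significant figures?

55.8 %

t_tx = L/R = 80000/260000000 = 0.000307692 s.
t_prop = 36500/300000000 = 0.000121667 s; RTT = 0.000243333 s.
Cycle = t_tx + RTT = 0.000551026 s.
Utilization = t_tx / cycle = 0.000307692/0.000551026 = 55.8 %.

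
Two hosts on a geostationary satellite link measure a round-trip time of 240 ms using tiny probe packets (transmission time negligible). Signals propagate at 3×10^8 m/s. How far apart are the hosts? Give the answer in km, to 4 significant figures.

One-way propagation = RTT/2 = 120 ms.
d = s × t = 300000000 × 0.12 = 36000 km.

36000 km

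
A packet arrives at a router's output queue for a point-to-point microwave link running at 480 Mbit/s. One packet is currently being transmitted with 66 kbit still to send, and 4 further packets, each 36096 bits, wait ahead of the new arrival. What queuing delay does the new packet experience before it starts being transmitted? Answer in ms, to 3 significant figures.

Each queued packet: L/R = 36096/480000000 = 0.0752 ms.
4 queued → 0.3008 ms.
Plus remaining 66000 bits of current packet: 0.1375 ms.
Queuing delay = 0.438 ms.

0.438 ms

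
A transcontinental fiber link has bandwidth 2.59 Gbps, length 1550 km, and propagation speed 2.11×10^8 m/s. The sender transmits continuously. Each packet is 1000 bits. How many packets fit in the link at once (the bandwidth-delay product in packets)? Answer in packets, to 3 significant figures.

19000 packets

Propagation delay = 1550000 / 211000000 = 0.00734597 s.
BDP = R × t_prop = 2590000000 × 0.00734597 = 19026100 bits.
In packets of 1000 bits: 19000 packets.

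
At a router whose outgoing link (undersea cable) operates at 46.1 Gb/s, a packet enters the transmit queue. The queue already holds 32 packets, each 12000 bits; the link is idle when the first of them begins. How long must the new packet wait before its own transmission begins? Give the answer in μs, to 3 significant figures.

Each queued packet: L/R = 12000/46100000000 = 0.260304 μs.
32 queued → 8.32972 μs.
Queuing delay = 8.33 μs.

8.33 μs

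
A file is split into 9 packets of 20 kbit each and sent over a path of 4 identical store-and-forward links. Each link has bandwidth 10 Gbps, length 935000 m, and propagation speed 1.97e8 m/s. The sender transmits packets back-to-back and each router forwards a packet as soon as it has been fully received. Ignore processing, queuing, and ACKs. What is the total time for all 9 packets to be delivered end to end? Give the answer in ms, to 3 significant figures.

Per-hop transmission t_tx = L/R = 20000/10000000000 = 0.002 ms.
Per-hop propagation t_prop = 935000/197000000 = 4.74619 ms.
Pipeline fill: first packet needs 4·t_tx to clear all hops; remaining 8 packets each add one t_tx.
Total = (4+9-1)·t_tx + 4·t_prop = 12·0.002 + 4·4.74619 = 19.0 ms.

19.0 ms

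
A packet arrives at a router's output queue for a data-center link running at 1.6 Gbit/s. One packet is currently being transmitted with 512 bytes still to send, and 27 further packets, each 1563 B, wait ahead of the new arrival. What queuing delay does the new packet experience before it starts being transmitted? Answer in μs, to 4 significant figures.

213.6 μs

Each queued packet: L/R = 12504/1600000000 = 7.815 μs.
27 queued → 211.005 μs.
Plus remaining 4096 bits of current packet: 2.56 μs.
Queuing delay = 213.6 μs.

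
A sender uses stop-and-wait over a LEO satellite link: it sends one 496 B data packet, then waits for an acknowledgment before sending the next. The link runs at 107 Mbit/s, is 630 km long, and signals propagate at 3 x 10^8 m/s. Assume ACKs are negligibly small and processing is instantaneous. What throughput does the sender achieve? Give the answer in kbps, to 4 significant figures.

t_tx = L/R = 3968/107000000 = 3.70841e-05 s.
t_prop = 630000/300000000 = 0.0021 s; RTT = 0.0042 s.
Cycle = t_tx + RTT = 0.00423708 s.
Throughput = L / cycle = 3968 / 0.00423708 = 936.5 kbps.

936.5 kbps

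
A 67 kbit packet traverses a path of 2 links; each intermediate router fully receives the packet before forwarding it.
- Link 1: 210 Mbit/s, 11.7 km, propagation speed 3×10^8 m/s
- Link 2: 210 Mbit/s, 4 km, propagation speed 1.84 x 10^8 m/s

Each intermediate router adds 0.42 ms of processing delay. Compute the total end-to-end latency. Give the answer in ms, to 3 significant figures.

1.12 ms

L = 67000 bits.
Transmission delay per hop = L/R = 67000/210000000 = 0.319048 ms; 2 hops → 0.638095 ms.
Propagation delays (d/s per hop): 0.039, 0.0217391 ms; sum = 0.0607391 ms.
Processing at 1 router(s): 1 × 0.42 ms = 0.42 ms.
End-to-end = 1.12 ms.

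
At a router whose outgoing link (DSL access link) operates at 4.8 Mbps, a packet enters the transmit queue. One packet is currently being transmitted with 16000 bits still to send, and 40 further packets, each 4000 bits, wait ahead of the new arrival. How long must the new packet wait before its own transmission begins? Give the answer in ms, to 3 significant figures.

36.7 ms

Each queued packet: L/R = 4000/4800000 = 0.833333 ms.
40 queued → 33.3333 ms.
Plus remaining 16000 bits of current packet: 3.33333 ms.
Queuing delay = 36.7 ms.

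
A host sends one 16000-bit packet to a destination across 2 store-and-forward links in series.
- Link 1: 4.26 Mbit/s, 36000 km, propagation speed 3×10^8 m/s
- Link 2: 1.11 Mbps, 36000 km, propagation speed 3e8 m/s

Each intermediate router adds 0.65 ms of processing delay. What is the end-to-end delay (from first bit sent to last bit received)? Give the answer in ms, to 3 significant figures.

259 ms

Transmission delays (L/R per hop): 3.75587, 14.4144 ms; sum = 18.1703 ms.
Propagation delays (d/s per hop): 120, 120 ms; sum = 240 ms.
Processing at 1 router(s): 1 × 0.65 ms = 0.65 ms.
End-to-end = 259 ms.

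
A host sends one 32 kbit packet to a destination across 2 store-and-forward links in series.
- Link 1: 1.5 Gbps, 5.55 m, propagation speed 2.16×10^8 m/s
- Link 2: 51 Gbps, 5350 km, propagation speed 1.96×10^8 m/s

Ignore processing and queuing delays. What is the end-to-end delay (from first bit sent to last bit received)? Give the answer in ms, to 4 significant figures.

27.32 ms

L = 32000 bits.
Transmission delays (L/R per hop): 0.0213333, 0.000627451 ms; sum = 0.0219608 ms.
Propagation delays (d/s per hop): 2.56944e-05, 27.2959 ms; sum = 27.2959 ms.
End-to-end = 27.32 ms.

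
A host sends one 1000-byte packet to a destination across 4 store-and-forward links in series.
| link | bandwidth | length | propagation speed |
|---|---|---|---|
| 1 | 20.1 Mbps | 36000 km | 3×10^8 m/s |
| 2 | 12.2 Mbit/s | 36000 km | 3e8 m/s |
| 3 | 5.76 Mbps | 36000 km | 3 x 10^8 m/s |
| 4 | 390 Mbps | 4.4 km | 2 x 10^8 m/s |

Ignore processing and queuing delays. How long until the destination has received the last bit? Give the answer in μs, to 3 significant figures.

L = 1000 × 8 = 8000 bits.
Transmission delays (L/R per hop): 398.01, 655.738, 1388.89, 20.5128 μs; sum = 2463.15 μs.
Propagation delays (d/s per hop): 120000, 120000, 120000, 22 μs; sum = 360022 μs.
End-to-end = 362000 μs.

362000 μs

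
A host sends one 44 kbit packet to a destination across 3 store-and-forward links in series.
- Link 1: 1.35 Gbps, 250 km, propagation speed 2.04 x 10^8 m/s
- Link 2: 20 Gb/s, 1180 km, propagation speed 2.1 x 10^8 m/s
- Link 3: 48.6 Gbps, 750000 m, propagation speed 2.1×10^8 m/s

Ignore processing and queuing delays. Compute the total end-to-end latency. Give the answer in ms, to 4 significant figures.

10.45 ms

L = 44000 bits.
Transmission delays (L/R per hop): 0.0325926, 0.0022, 0.00090535 ms; sum = 0.0356979 ms.
Propagation delays (d/s per hop): 1.22549, 5.61905, 3.57143 ms; sum = 10.416 ms.
End-to-end = 10.45 ms.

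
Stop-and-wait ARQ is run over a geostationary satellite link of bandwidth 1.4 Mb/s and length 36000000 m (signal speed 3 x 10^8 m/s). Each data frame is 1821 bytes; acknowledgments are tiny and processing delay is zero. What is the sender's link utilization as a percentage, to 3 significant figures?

t_tx = L/R = 14568/1400000 = 0.0104057 s.
t_prop = 36000000/300000000 = 0.12 s; RTT = 0.24 s.
Cycle = t_tx + RTT = 0.250406 s.
Utilization = t_tx / cycle = 0.0104057/0.250406 = 4.16 %.

4.16 %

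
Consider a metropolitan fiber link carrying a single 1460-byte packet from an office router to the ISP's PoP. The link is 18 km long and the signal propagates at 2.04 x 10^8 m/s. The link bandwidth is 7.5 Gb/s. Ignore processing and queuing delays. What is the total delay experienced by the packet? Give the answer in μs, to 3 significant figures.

89.8 μs

L = 1460 × 8 = 11680 bits.
Transmission delay = L/R = 11680 / 7500000000 = 1.55733 μs.
Propagation delay = d/s = 18000 m / 204000000 m/s = 88.2353 μs.
Total = 89.8 μs.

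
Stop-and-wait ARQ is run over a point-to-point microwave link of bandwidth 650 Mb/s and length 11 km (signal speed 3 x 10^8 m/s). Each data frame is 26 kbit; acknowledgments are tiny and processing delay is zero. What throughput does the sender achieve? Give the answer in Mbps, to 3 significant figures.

t_tx = L/R = 26000/650000000 = 4e-05 s.
t_prop = 11000/300000000 = 3.66667e-05 s; RTT = 7.33333e-05 s.
Cycle = t_tx + RTT = 0.000113333 s.
Throughput = L / cycle = 26000 / 0.000113333 = 229 Mbps.

229 Mbps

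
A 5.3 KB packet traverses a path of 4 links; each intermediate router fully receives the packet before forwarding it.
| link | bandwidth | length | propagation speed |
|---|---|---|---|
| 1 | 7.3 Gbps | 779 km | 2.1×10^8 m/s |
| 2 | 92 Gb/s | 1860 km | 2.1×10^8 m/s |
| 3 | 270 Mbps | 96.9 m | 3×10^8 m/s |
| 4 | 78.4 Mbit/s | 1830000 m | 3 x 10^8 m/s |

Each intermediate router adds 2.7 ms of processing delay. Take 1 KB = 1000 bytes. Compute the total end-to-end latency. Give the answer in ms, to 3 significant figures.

27.5 ms

L = 42400 bits.
Transmission delays (L/R per hop): 0.00580822, 0.00046087, 0.157037, 0.540816 ms; sum = 0.704122 ms.
Propagation delays (d/s per hop): 3.70952, 8.85714, 0.000323, 6.1 ms; sum = 18.667 ms.
Processing at 3 router(s): 3 × 2.7 ms = 8.1 ms.
End-to-end = 27.5 ms.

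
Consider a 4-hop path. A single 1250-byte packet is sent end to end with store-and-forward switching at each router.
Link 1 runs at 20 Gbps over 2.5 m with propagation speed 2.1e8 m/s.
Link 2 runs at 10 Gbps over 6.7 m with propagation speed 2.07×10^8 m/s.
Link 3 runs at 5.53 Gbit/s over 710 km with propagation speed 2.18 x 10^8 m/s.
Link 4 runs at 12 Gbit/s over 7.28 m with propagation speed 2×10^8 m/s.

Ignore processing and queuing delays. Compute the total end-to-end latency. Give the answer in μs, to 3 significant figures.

L = 1250 × 8 = 10000 bits.
Transmission delays (L/R per hop): 0.5, 1, 1.80832, 0.833333 μs; sum = 4.14165 μs.
Propagation delays (d/s per hop): 0.0119048, 0.0323671, 3256.88, 0.0364 μs; sum = 3256.96 μs.
End-to-end = 3260 μs.

3260 μs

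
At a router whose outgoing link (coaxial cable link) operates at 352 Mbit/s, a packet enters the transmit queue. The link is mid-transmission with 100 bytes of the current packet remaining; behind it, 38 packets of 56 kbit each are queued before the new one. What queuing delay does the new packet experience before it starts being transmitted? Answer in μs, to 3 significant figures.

Each queued packet: L/R = 56000/352000000 = 159.091 μs.
38 queued → 6045.45 μs.
Plus remaining 800 bits of current packet: 2.27273 μs.
Queuing delay = 6050 μs.

6050 μs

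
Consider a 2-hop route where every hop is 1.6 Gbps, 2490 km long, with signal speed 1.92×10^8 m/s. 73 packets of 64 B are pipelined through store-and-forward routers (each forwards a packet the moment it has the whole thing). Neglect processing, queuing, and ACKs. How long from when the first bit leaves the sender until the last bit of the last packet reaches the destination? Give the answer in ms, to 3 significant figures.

26.0 ms

Per-hop transmission t_tx = L/R = 512/1600000000 = 0.00032 ms.
Per-hop propagation t_prop = 2490000/192000000 = 12.9688 ms.
Pipeline fill: first packet needs 2·t_tx to clear all hops; remaining 72 packets each add one t_tx.
Total = (2+73-1)·t_tx + 2·t_prop = 74·0.00032 + 2·12.9688 = 26.0 ms.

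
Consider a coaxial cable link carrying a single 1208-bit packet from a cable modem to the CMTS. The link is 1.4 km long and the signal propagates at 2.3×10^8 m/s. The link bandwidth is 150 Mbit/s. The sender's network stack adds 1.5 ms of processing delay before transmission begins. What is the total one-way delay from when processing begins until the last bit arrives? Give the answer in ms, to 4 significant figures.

Transmission delay = L/R = 1208 / 150000000 = 0.00805333 ms.
Propagation delay = d/s = 1400 m / 2.3e+08 m/s = 0.00608696 ms.
Plus processing delay 1.5 ms = 1.5 ms.
Total = 1.514 ms.

1.514 ms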